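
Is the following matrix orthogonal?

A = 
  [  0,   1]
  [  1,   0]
Yes

AᵀA = 
  [  1,   0]
  [  0,   1]
= I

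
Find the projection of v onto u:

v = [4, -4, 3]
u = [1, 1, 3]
proj_u(v) = [9/11, 9/11, 27/11]

v·u = (4)(1) + (-4)(1) + (3)(3) = 9
u·u = (1)² + (1)² + (3)² = 11
proj_u(v) = (v·u / u·u) × u = (9/11) × u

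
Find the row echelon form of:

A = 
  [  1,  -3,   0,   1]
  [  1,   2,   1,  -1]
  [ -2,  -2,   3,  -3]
Row operations:
R2 → R2 - (1)·R1
R3 → R3 + (2)·R1
R3 → R3 + (8/5)·R2

Resulting echelon form:
REF = 
  [    1,    -3,     0,     1]
  [    0,     5,     1,    -2]
  [    0,     0,  23/5, -21/5]

Rank = 3 (number of non-zero pivot rows).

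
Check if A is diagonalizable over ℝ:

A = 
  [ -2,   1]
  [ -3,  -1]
No

tr(A) = -3, det(A) = 5
Characteristic polynomial: λ² - tr(A)λ + det(A) = λ² + 3λ + 5
λ² + 3λ + 5 = 0  ⇒  λ = (-3 ± √((3)² - 4·(5)))/2 = (-3 ± √(-11))/2
  = (-3 + i√11)/2,  (-3 - i√11)/2
Eigenvalues: (-3 + i√11)/2, (-3 - i√11)/2  (≈ -1.5 + 1.658i, -1.5 - 1.658i)
Has complex eigenvalues (not diagonalizable over ℝ).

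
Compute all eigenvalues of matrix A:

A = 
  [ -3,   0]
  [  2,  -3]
tr(A) = -6, det(A) = 9
Characteristic polynomial: λ² - tr(A)λ + det(A) = λ² + 6λ + 9
λ² + 6λ + 9 = (λ + 3)²

λ = -3, -3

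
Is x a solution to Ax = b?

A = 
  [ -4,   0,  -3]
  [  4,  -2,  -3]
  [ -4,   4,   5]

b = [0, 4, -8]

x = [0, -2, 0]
Yes

Ax = [0, 4, -8] = b ✓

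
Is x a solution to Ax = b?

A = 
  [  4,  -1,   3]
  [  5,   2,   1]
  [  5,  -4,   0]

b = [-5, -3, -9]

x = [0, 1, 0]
No

Ax = [-1, 2, -4] ≠ b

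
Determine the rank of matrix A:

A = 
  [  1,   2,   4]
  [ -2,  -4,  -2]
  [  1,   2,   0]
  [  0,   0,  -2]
Row reduce:
R2 → R2 + (2)·R1
R3 → R3 - (1)·R1
R3 → R3 + (2/3)·R2
R4 → R4 + (1/3)·R2
REF = 
  [  1,   2,   4]
  [  0,   0,   6]
  [  0,   0,   0]
  [  0,   0,   0]
Pivot columns: 1, 3 → 2 pivots.

rank(A) = 2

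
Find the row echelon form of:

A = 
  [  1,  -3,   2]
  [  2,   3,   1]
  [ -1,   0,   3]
Row operations:
R2 → R2 - (2)·R1
R3 → R3 + (1)·R1
R3 → R3 + (1/3)·R2

Resulting echelon form:
REF = 
  [  1,  -3,   2]
  [  0,   9,  -3]
  [  0,   0,   4]

Rank = 3 (number of non-zero pivot rows).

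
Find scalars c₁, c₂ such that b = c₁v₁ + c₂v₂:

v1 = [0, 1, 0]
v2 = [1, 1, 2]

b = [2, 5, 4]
c1 = 3, c2 = 2

b = 3·v1 + 2·v2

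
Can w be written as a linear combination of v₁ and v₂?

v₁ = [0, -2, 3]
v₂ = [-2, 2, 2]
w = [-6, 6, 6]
Yes

Form the augmented matrix and row-reduce:
[v₁|v₂|w] = 
  [  0,  -2,  -6]
  [ -2,   2,   6]
  [  3,   2,   6]
Swap R1 ↔ R2
R3 → R3 + (3/2)·R1
R3 → R3 + (5/2)·R2
REF = 
  [ -2,   2,   6]
  [  0,  -2,  -6]
  [  0,   0,   0]

No row of the form [0 0 | nonzero], so the system is consistent. Back-substitution gives c₁ = 0, c₂ = 3: w = (0)·v₁ + (3)·v₂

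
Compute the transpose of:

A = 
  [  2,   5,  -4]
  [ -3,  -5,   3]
Aᵀ = 
  [  2,  -3]
  [  5,  -5]
  [ -4,   3]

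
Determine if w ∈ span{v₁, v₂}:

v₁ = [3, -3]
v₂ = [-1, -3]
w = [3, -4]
Yes

Form the augmented matrix and row-reduce:
[v₁|v₂|w] = 
  [  3,  -1,   3]
  [ -3,  -3,  -4]
R2 → R2 + (1)·R1
REF = 
  [  3,  -1,   3]
  [  0,  -4,  -1]

No row of the form [0 0 | nonzero], so the system is consistent. Back-substitution gives c₁ = 13/12, c₂ = 1/4: w = (13/12)·v₁ + (1/4)·v₂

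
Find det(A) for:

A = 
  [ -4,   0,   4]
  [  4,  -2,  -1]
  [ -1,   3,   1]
36

Cofactor expansion along row 1:
det(A) = (-4)·((-2)(1) - (-1)(3)) - (0)·((4)(1) - (-1)(-1)) + (4)·((4)(3) - (-2)(-1))
  = (-4)(1) - (0)(3) + (4)(10)
  = 36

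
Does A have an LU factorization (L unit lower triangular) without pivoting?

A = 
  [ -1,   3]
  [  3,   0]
Yes.
A[1,1] = -1 ≠ 0, so Gaussian elimination proceeds without a row swap: multiplier ℓ₂₁ = (3)/(-1) = -3, and U[2,2] = 0 - (-3)(3) = 9.
L = 
  [  1,   0]
  [ -3,   1]
U = 
  [ -1,   3]
  [  0,   9]
Check row 2 of LU: [(-3)(-1), (-3)(3) + 9] = [3, 0] = row 2 of A ✓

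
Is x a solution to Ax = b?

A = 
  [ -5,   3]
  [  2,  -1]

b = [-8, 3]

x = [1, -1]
Yes

Ax = [-8, 3] = b ✓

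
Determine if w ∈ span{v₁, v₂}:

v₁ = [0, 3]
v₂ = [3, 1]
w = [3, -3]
Yes

Form the augmented matrix and row-reduce:
[v₁|v₂|w] = 
  [  0,   3,   3]
  [  3,   1,  -3]
Swap R1 ↔ R2
REF = 
  [  3,   1,  -3]
  [  0,   3,   3]

No row of the form [0 0 | nonzero], so the system is consistent. Back-substitution gives c₁ = -4/3, c₂ = 1: w = (-4/3)·v₁ + (1)·v₂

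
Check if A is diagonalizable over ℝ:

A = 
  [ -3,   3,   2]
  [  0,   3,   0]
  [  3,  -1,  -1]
Yes

Characteristic polynomial: det(λI - A) = λ³ + λ² - 15λ + 9
Testing integer divisors of the constant term: p(3) = 0, so (λ - 3) is a factor:
p(λ) = (λ - 3)(λ² + 4λ - 3)
λ² + 4λ - 3 = 0  ⇒  λ = (-4 ± √((4)² - 4·(-3)))/2 = (-4 ± √(28))/2
  = -2 + √7,  -2 - √7
Eigenvalues: 3, -2 + √7, -2 - √7  (≈ 3, 0.6458, -4.646)
The two irrational eigenvalues are distinct (simple), so each has alg. mult. = geom. mult. = 1.
λ=3: alg. mult. = 1, geom. mult. = 3 - rank(A - (3)I) = 3 - 2 = 1
Sum of geometric multiplicities equals n, so A has n independent eigenvectors.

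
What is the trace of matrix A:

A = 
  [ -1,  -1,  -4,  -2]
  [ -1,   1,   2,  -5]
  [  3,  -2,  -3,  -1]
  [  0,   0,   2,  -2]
-5

tr(A) = -1 + 1 + -3 + -2 = -5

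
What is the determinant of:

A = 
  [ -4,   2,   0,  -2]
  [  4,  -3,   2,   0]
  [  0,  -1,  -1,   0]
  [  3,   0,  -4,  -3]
Cofactor expansion along row 1: det(A) = a₁₁M₁₁ - a₁₂M₁₂ + a₁₃M₁₃ - a₁₄M₁₄

M₁₁ = det[[-3, 2, 0]; [-1, -1, 0]; [0, -4, -3]]
  = (-3)·((-1)(-3) - (0)(-4)) - (2)·((-1)(-3) - (0)(0)) + (0)·((-1)(-4) - (-1)(0))
  = (-3)(3) - (2)(3) + (0)(4)
  = -15
M₁₂ = det[[4, 2, 0]; [0, -1, 0]; [3, -4, -3]]
  = (4)·((-1)(-3) - (0)(-4)) - (2)·((0)(-3) - (0)(3)) + (0)·((0)(-4) - (-1)(3))
  = (4)(3) - (2)(0) + (0)(3)
  = 12
M₁₃ = det[[4, -3, 0]; [0, -1, 0]; [3, 0, -3]]
  = (4)·((-1)(-3) - (0)(0)) - (-3)·((0)(-3) - (0)(3)) + (0)·((0)(0) - (-1)(3))
  = (4)(3) - (-3)(0) + (0)(3)
  = 12
M₁₄ = det[[4, -3, 2]; [0, -1, -1]; [3, 0, -4]]
  = (4)·((-1)(-4) - (-1)(0)) - (-3)·((0)(-4) - (-1)(3)) + (2)·((0)(0) - (-1)(3))
  = (4)(4) - (-3)(3) + (2)(3)
  = 31

det(A) = (-4)(-15) - (2)(12) + (0)(12) - (-2)(31) = 98

det(A) = 98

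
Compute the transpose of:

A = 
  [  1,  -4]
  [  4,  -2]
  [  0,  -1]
Aᵀ = 
  [  1,   4,   0]
  [ -4,  -2,  -1]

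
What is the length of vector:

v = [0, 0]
0

||v||₂ = √((0)² + (0)²) = √0 = 0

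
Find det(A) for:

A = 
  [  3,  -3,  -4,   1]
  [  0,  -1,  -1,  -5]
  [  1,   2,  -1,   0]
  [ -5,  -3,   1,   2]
242

Cofactor expansion along row 1: det(A) = a₁₁M₁₁ - a₁₂M₁₂ + a₁₃M₁₃ - a₁₄M₁₄

M₁₁ = det[[-1, -1, -5]; [2, -1, 0]; [-3, 1, 2]]
  = (-1)·((-1)(2) - (0)(1)) - (-1)·((2)(2) - (0)(-3)) + (-5)·((2)(1) - (-1)(-3))
  = (-1)(-2) - (-1)(4) + (-5)(-1)
  = 11
M₁₂ = det[[0, -1, -5]; [1, -1, 0]; [-5, 1, 2]]
  = (0)·((-1)(2) - (0)(1)) - (-1)·((1)(2) - (0)(-5)) + (-5)·((1)(1) - (-1)(-5))
  = (0)(-2) - (-1)(2) + (-5)(-4)
  = 22
M₁₃ = det[[0, -1, -5]; [1, 2, 0]; [-5, -3, 2]]
  = (0)·((2)(2) - (0)(-3)) - (-1)·((1)(2) - (0)(-5)) + (-5)·((1)(-3) - (2)(-5))
  = (0)(4) - (-1)(2) + (-5)(7)
  = -33
M₁₄ = det[[0, -1, -1]; [1, 2, -1]; [-5, -3, 1]]
  = (0)·((2)(1) - (-1)(-3)) - (-1)·((1)(1) - (-1)(-5)) + (-1)·((1)(-3) - (2)(-5))
  = (0)(-1) - (-1)(-4) + (-1)(7)
  = -11

det(A) = (3)(11) - (-3)(22) + (-4)(-33) - (1)(-11) = 242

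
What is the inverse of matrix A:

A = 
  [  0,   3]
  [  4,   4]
det(A) = (0)(4) - (3)(4) = -12
For a 2×2 matrix, A⁻¹ = (1/det(A)) · [[d, -b], [-c, a]]
    = (-1/12) · [[4, -3], [-4, 0]]

A⁻¹ = 
  [-1/3,  1/4]
  [ 1/3,    0]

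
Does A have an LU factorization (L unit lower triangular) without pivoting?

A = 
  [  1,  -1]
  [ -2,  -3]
Yes.
A[1,1] = 1 ≠ 0, so Gaussian elimination proceeds without a row swap: multiplier ℓ₂₁ = (-2)/(1) = -2, and U[2,2] = -3 - (-2)(-1) = -5.
L = 
  [  1,   0]
  [ -2,   1]
U = 
  [  1,  -1]
  [  0,  -5]
Check row 2 of LU: [(-2)(1), (-2)(-1) + (-5)] = [-2, -3] = row 2 of A ✓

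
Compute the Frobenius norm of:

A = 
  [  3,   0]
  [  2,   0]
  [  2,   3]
||A||_F = 5.099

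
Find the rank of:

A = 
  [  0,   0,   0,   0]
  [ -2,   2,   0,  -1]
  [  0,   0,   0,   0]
rank(A) = 1

Row reduce:
Swap R1 ↔ R2
REF = 
  [ -2,   2,   0,  -1]
  [  0,   0,   0,   0]
  [  0,   0,   0,   0]
Pivot columns: 1 → 1 pivot.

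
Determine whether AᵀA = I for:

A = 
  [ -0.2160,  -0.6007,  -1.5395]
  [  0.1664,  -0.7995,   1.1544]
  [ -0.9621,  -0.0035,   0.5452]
No

AᵀA = 
  [  1,   0.0001,   0.0001]
  [  0.0001,   1.0001,  -0.0001]
  [  0.0001,  -0.0001,   3.9999]
≠ I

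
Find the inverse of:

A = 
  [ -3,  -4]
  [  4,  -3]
det(A) = (-3)(-3) - (-4)(4) = 25
For a 2×2 matrix, A⁻¹ = (1/det(A)) · [[d, -b], [-c, a]]
    = (1/25) · [[-3, 4], [-4, -3]]

A⁻¹ = 
  [-3/25,  4/25]
  [-4/25, -3/25]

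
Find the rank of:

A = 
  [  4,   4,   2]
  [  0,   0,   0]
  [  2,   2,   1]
Row reduce:
R3 → R3 - (1/2)·R1
REF = 
  [  4,   4,   2]
  [  0,   0,   0]
  [  0,   0,   0]
Pivot columns: 1 → 1 pivot.

rank(A) = 1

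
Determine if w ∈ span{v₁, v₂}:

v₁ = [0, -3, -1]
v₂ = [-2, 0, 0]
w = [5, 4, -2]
No

Form the augmented matrix and row-reduce:
[v₁|v₂|w] = 
  [  0,  -2,   5]
  [ -3,   0,   4]
  [ -1,   0,  -2]
Swap R1 ↔ R2
R3 → R3 - (1/3)·R1
REF = 
  [   -3,     0,     4]
  [    0,    -2,     5]
  [    0,     0, -10/3]

Row 3 reads [0 0 | -10/3], i.e. 0 = -10/3, so the system is inconsistent and w ∉ span{v₁, v₂}.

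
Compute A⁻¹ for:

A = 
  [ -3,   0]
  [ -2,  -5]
det(A) = (-3)(-5) - (0)(-2) = 15
For a 2×2 matrix, A⁻¹ = (1/det(A)) · [[d, -b], [-c, a]]
    = (1/15) · [[-5, 0], [2, -3]]

A⁻¹ = 
  [-1/3,    0]
  [2/15, -1/5]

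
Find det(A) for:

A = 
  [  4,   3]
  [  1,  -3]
-15

For a 2×2 matrix, det = ad - bc = (4)(-3) - (3)(1) = -15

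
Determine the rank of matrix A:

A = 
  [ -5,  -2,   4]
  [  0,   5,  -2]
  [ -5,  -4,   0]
Row reduce:
R3 → R3 - (1)·R1
R3 → R3 + (2/5)·R2
REF = 
  [   -5,    -2,     4]
  [    0,     5,    -2]
  [    0,     0, -24/5]
Pivot columns: 1, 2, 3 → 3 pivots.

rank(A) = 3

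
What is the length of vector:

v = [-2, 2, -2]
3.464

||v||₂ = √((-2)² + (2)² + (-2)²) = √12 = 3.464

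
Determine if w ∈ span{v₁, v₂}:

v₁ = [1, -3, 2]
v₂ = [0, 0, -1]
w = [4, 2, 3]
No

Form the augmented matrix and row-reduce:
[v₁|v₂|w] = 
  [  1,   0,   4]
  [ -3,   0,   2]
  [  2,  -1,   3]
R2 → R2 + (3)·R1
R3 → R3 - (2)·R1
Swap R2 ↔ R3
REF = 
  [  1,   0,   4]
  [  0,  -1,  -5]
  [  0,   0,  14]

Row 3 reads [0 0 | 14], i.e. 0 = 14, so the system is inconsistent and w ∉ span{v₁, v₂}.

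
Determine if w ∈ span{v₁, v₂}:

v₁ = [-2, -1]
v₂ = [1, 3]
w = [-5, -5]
Yes

Form the augmented matrix and row-reduce:
[v₁|v₂|w] = 
  [ -2,   1,  -5]
  [ -1,   3,  -5]
R2 → R2 - (1/2)·R1
REF = 
  [  -2,    1,   -5]
  [   0,  5/2, -5/2]

No row of the form [0 0 | nonzero], so the system is consistent. Back-substitution gives c₁ = 2, c₂ = -1: w = (2)·v₁ + (-1)·v₂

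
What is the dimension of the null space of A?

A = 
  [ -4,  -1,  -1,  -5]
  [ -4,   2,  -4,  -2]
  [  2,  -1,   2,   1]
nullity(A) = 2

Row reduce:
R2 → R2 - (1)·R1
R3 → R3 + (1/2)·R1
R3 → R3 + (1/2)·R2
REF = 
  [ -4,  -1,  -1,  -5]
  [  0,   3,  -3,   3]
  [  0,   0,   0,   0]
Pivot columns: 1, 2 → 2 pivots.
rank(A) = 2, so nullity(A) = 4 - 2 = 2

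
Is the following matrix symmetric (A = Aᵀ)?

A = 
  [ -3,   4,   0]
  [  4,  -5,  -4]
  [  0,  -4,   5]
Yes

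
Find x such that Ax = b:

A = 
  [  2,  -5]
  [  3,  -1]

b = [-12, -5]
x = [-1, 2]

Row reduce the augmented matrix [A|b]:
R2 → R2 - (3/2)·R1
REF = 
  [   2,   -5,  -12]
  [   0, 13/2,   13]

Back-substitution:
x₂ = 13 / (13/2) = 2
x₁ = (-12 - (-5)(2)) / 2 = -1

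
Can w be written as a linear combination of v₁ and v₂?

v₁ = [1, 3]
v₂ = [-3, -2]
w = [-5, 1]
Yes

Form the augmented matrix and row-reduce:
[v₁|v₂|w] = 
  [  1,  -3,  -5]
  [  3,  -2,   1]
R2 → R2 - (3)·R1
REF = 
  [  1,  -3,  -5]
  [  0,   7,  16]

No row of the form [0 0 | nonzero], so the system is consistent. Back-substitution gives c₁ = 13/7, c₂ = 16/7: w = (13/7)·v₁ + (16/7)·v₂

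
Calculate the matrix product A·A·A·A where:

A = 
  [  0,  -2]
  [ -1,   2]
A² = A·A:
A²[1,1] = (0)(0) + (-2)(-1) = 2
A²[1,2] = (0)(-2) + (-2)(2) = -4
A²[2,1] = (-1)(0) + (2)(-1) = -2
A²[2,2] = (-1)(-2) + (2)(2) = 6
A² = 
  [  2,  -4]
  [ -2,   6]

A^3 = A^2·A:
A^3[1,1] = (2)(0) + (-4)(-1) = 4
A^3[1,2] = (2)(-2) + (-4)(2) = -12
A^3[2,1] = (-2)(0) + (6)(-1) = -6
A^3[2,2] = (-2)(-2) + (6)(2) = 16
A^3 = 
  [  4, -12]
  [ -6,  16]

A^4 = A^3·A:
A^4[1,1] = (4)(0) + (-12)(-1) = 12
A^4[1,2] = (4)(-2) + (-12)(2) = -32
A^4[2,1] = (-6)(0) + (16)(-1) = -16
A^4[2,2] = (-6)(-2) + (16)(2) = 44
A^4 = 
  [ 12, -32]
  [-16,  44]

Therefore
A^4 = 
  [ 12, -32]
  [-16,  44]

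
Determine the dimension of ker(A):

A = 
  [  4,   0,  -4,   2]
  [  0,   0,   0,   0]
nullity(A) = 3

Row reduce:
(no row operations needed)
REF = 
  [  4,   0,  -4,   2]
  [  0,   0,   0,   0]
Pivot columns: 1 → 1 pivot.
rank(A) = 1, so nullity(A) = 4 - 1 = 3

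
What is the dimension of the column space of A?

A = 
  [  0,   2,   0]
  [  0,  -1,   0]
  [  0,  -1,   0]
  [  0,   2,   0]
Row reduce:
R2 → R2 + (1/2)·R1
R3 → R3 + (1/2)·R1
R4 → R4 - (1)·R1
REF = 
  [  0,   2,   0]
  [  0,   0,   0]
  [  0,   0,   0]
  [  0,   0,   0]
Pivot columns: 2 → 1 pivot.
dim(Col(A)) = number of pivot columns = 1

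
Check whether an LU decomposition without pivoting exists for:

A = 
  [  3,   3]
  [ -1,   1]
Yes.
A[1,1] = 3 ≠ 0, so Gaussian elimination proceeds without a row swap: multiplier ℓ₂₁ = (-1)/(3) = -1/3, and U[2,2] = 1 - (-1/3)(3) = 2.
L = 
  [   1,    0]
  [-1/3,    1]
U = 
  [  3,   3]
  [  0,   2]
Check row 2 of LU: [(-1/3)(3), (-1/3)(3) + 2] = [-1, 1] = row 2 of A ✓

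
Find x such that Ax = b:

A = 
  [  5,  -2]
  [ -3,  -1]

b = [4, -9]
Row reduce the augmented matrix [A|b]:
R2 → R2 + (3/5)·R1
REF = 
  [    5,    -2,     4]
  [    0, -11/5, -33/5]

Back-substitution:
x₂ = (-33/5) / (-11/5) = 3
x₁ = (4 - (-2)(3)) / 5 = 2

x = [2, 3]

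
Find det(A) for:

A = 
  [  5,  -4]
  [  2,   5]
33

For a 2×2 matrix, det = ad - bc = (5)(5) - (-4)(2) = 33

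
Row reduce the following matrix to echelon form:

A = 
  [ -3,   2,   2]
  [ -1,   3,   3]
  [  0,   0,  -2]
Row operations:
R2 → R2 - (1/3)·R1

Resulting echelon form:
REF = 
  [ -3,   2,   2]
  [  0, 7/3, 7/3]
  [  0,   0,  -2]

Rank = 3 (number of non-zero pivot rows).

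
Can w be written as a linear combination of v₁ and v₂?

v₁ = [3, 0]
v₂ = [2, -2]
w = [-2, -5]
Yes

Form the augmented matrix and row-reduce:
[v₁|v₂|w] = 
  [  3,   2,  -2]
  [  0,  -2,  -5]
(already in echelon form — no row operations needed)

No row of the form [0 0 | nonzero], so the system is consistent. Back-substitution gives c₁ = -7/3, c₂ = 5/2: w = (-7/3)·v₁ + (5/2)·v₂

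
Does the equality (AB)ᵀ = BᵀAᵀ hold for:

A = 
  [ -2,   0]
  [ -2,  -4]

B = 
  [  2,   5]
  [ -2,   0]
Yes

(AB)ᵀ = 
  [ -4,   4]
  [-10, -10]

BᵀAᵀ = 
  [ -4,   4]
  [-10, -10]

Both sides are equal — this is the standard identity (AB)ᵀ = BᵀAᵀ, which holds for all A, B.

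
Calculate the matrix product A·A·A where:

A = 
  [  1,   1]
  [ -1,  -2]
A^3 = 
  [  1,   2]
  [ -2,  -5]

A² = A·A:
A²[1,1] = (1)(1) + (1)(-1) = 0
A²[1,2] = (1)(1) + (1)(-2) = -1
A²[2,1] = (-1)(1) + (-2)(-1) = 1
A²[2,2] = (-1)(1) + (-2)(-2) = 3
A² = 
  [  0,  -1]
  [  1,   3]

A^3 = A^2·A:
A^3[1,1] = (0)(1) + (-1)(-1) = 1
A^3[1,2] = (0)(1) + (-1)(-2) = 2
A^3[2,1] = (1)(1) + (3)(-1) = -2
A^3[2,2] = (1)(1) + (3)(-2) = -5
A^3 = 
  [  1,   2]
  [ -2,  -5]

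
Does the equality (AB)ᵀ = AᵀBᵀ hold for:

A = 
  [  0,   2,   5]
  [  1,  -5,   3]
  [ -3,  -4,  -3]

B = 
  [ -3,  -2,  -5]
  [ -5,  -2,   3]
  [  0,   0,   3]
No

(AB)ᵀ = 
  [-10,  22,  29]
  [ -4,   8,  14]
  [ 21, -11,  -6]

AᵀBᵀ = 
  [ 13, -11,  -9]
  [ 24, -12, -12]
  [ -6, -40,  -9]

The two matrices differ, so (AB)ᵀ ≠ AᵀBᵀ in general. The correct identity is (AB)ᵀ = BᵀAᵀ.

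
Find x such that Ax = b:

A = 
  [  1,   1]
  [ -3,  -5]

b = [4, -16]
Row reduce the augmented matrix [A|b]:
R2 → R2 + (3)·R1
REF = 
  [  1,   1,   4]
  [  0,  -2,  -4]

Back-substitution:
x₂ = (-4) / (-2) = 2
x₁ = (4 - (1)(2)) / 1 = 2

x = [2, 2]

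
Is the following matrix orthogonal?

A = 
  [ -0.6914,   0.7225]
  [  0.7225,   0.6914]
Yes

AᵀA = 
  [  1,   0]
  [  0,   1]
≈ I (equal to I up to the 4-dp rounding of the entries)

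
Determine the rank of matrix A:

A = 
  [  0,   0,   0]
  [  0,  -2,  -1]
rank(A) = 1

Row reduce:
Swap R1 ↔ R2
REF = 
  [  0,  -2,  -1]
  [  0,   0,   0]
Pivot columns: 2 → 1 pivot.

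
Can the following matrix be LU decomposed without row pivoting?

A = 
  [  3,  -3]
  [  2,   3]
Yes.
A[1,1] = 3 ≠ 0, so Gaussian elimination proceeds without a row swap: multiplier ℓ₂₁ = (2)/(3) = 2/3, and U[2,2] = 3 - (2/3)(-3) = 5.
L = 
  [  1,   0]
  [2/3,   1]
U = 
  [  3,  -3]
  [  0,   5]
Check row 2 of LU: [(2/3)(3), (2/3)(-3) + 5] = [2, 3] = row 2 of A ✓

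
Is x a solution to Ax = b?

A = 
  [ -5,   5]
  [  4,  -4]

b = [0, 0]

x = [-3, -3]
Yes

Ax = [0, 0] = b ✓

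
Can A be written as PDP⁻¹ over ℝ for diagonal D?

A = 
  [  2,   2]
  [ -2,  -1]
No

tr(A) = 1, det(A) = 2
Characteristic polynomial: λ² - tr(A)λ + det(A) = λ² - λ + 2
λ² - λ + 2 = 0  ⇒  λ = (1 ± √((-1)² - 4·(2)))/2 = (1 ± √(-7))/2
  = (1 + i√7)/2,  (1 - i√7)/2
Eigenvalues: (1 + i√7)/2, (1 - i√7)/2  (≈ 0.5 + 1.323i, 0.5 - 1.323i)
Has complex eigenvalues (not diagonalizable over ℝ).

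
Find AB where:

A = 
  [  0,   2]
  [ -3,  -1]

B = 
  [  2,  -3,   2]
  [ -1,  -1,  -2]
A is 2×2 and B is 2×3, so AB is 2×3. Each entry is (row of A)·(column of B):
AB[1,1] = (0)(2) + (2)(-1) = -2
AB[1,2] = (0)(-3) + (2)(-1) = -2
AB[1,3] = (0)(2) + (2)(-2) = -4
AB[2,1] = (-3)(2) + (-1)(-1) = -5
AB[2,2] = (-3)(-3) + (-1)(-1) = 10
AB[2,3] = (-3)(2) + (-1)(-2) = -4

AB = 
  [ -2,  -2,  -4]
  [ -5,  10,  -4]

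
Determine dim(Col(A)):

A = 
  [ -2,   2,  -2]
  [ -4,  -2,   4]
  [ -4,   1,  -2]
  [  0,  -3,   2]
Row reduce:
R2 → R2 - (2)·R1
R3 → R3 - (2)·R1
R3 → R3 - (1/2)·R2
R4 → R4 - (1/2)·R2
R4 → R4 - (1)·R3
REF = 
  [ -2,   2,  -2]
  [  0,  -6,   8]
  [  0,   0,  -2]
  [  0,   0,   0]
Pivot columns: 1, 2, 3 → 3 pivots.
dim(Col(A)) = number of pivot columns = 3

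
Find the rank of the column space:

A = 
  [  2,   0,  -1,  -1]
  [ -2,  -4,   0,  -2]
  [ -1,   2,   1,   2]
Row reduce:
R2 → R2 + (1)·R1
R3 → R3 + (1/2)·R1
R3 → R3 + (1/2)·R2
REF = 
  [  2,   0,  -1,  -1]
  [  0,  -4,  -1,  -3]
  [  0,   0,   0,   0]
Pivot columns: 1, 2 → 2 pivots.
dim(Col(A)) = number of pivot columns = 2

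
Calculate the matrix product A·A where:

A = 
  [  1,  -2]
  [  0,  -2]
A² = A·A:
A²[1,1] = (1)(1) + (-2)(0) = 1
A²[1,2] = (1)(-2) + (-2)(-2) = 2
A²[2,1] = (0)(1) + (-2)(0) = 0
A²[2,2] = (0)(-2) + (-2)(-2) = 4
A² = 
  [  1,   2]
  [  0,   4]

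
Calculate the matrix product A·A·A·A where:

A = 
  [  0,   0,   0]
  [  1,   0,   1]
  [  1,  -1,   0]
A^4 = 
  [  0,   0,   0]
  [ -1,   1,   0]
  [  1,   0,   1]

A² = A·A:
A²[1,1] = (0)(0) + (0)(1) + (0)(1) = 0
A²[1,2] = (0)(0) + (0)(0) + (0)(-1) = 0
A²[1,3] = (0)(0) + (0)(1) + (0)(0) = 0
A²[2,1] = (1)(0) + (0)(1) + (1)(1) = 1
A²[2,2] = (1)(0) + (0)(0) + (1)(-1) = -1
A²[2,3] = (1)(0) + (0)(1) + (1)(0) = 0
A²[3,1] = (1)(0) + (-1)(1) + (0)(1) = -1
A²[3,2] = (1)(0) + (-1)(0) + (0)(-1) = 0
A²[3,3] = (1)(0) + (-1)(1) + (0)(0) = -1
A² = 
  [  0,   0,   0]
  [  1,  -1,   0]
  [ -1,   0,  -1]

A^3 = A^2·A:
A^3[1,1] = (0)(0) + (0)(1) + (0)(1) = 0
A^3[1,2] = (0)(0) + (0)(0) + (0)(-1) = 0
A^3[1,3] = (0)(0) + (0)(1) + (0)(0) = 0
A^3[2,1] = (1)(0) + (-1)(1) + (0)(1) = -1
A^3[2,2] = (1)(0) + (-1)(0) + (0)(-1) = 0
A^3[2,3] = (1)(0) + (-1)(1) + (0)(0) = -1
A^3[3,1] = (-1)(0) + (0)(1) + (-1)(1) = -1
A^3[3,2] = (-1)(0) + (0)(0) + (-1)(-1) = 1
A^3[3,3] = (-1)(0) + (0)(1) + (-1)(0) = 0
A^3 = 
  [  0,   0,   0]
  [ -1,   0,  -1]
  [ -1,   1,   0]

A^4 = A^3·A:
A^4[1,1] = (0)(0) + (0)(1) + (0)(1) = 0
A^4[1,2] = (0)(0) + (0)(0) + (0)(-1) = 0
A^4[1,3] = (0)(0) + (0)(1) + (0)(0) = 0
A^4[2,1] = (-1)(0) + (0)(1) + (-1)(1) = -1
A^4[2,2] = (-1)(0) + (0)(0) + (-1)(-1) = 1
A^4[2,3] = (-1)(0) + (0)(1) + (-1)(0) = 0
A^4[3,1] = (-1)(0) + (1)(1) + (0)(1) = 1
A^4[3,2] = (-1)(0) + (1)(0) + (0)(-1) = 0
A^4[3,3] = (-1)(0) + (1)(1) + (0)(0) = 1
A^4 = 
  [  0,   0,   0]
  [ -1,   1,   0]
  [  1,   0,   1]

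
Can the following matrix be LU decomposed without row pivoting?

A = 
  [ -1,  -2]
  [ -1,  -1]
Yes.
A[1,1] = -1 ≠ 0, so Gaussian elimination proceeds without a row swap: multiplier ℓ₂₁ = (-1)/(-1) = 1, and U[2,2] = -1 - (1)(-2) = 1.
L = 
  [  1,   0]
  [  1,   1]
U = 
  [ -1,  -2]
  [  0,   1]
Check row 2 of LU: [(1)(-1), (1)(-2) + 1] = [-1, -1] = row 2 of A ✓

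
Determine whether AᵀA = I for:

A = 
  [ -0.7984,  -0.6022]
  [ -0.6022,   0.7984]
Yes

AᵀA = 
  [  1.0001,   0]
  [  0,   1.0001]
≈ I (equal to I up to the 4-dp rounding of the entries)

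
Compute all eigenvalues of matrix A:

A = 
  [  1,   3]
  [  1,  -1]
λ = 2, -2

tr(A) = 0, det(A) = -4
Characteristic polynomial: λ² - tr(A)λ + det(A) = λ² - 4
λ² - 4 = (λ + 2)(λ - 2)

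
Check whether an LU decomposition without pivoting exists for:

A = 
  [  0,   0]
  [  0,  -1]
Yes.
The first column is zero, so A is already upper triangular: L = I, U = A.
L = 
  [  1,   0]
  [  0,   1]
U = 
  [  0,   0]
  [  0,  -1]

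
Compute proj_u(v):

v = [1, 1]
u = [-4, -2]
proj_u(v) = [6/5, 3/5]

v·u = (1)(-4) + (1)(-2) = -6
u·u = (-4)² + (-2)² = 20
proj_u(v) = (v·u / u·u) × u = (-6/20) × u = (-3/10) × u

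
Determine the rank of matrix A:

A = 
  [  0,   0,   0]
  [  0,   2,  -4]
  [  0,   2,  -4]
rank(A) = 1

Row reduce:
Swap R1 ↔ R2
R3 → R3 - (1)·R1
REF = 
  [  0,   2,  -4]
  [  0,   0,   0]
  [  0,   0,   0]
Pivot columns: 2 → 1 pivot.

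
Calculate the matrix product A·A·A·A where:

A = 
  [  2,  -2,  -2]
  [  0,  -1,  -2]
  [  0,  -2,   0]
A^4 = 
  [ 16,  18,   4]
  [  0,  29,  18]
  [  0,  18,  20]

A² = A·A:
A²[1,1] = (2)(2) + (-2)(0) + (-2)(0) = 4
A²[1,2] = (2)(-2) + (-2)(-1) + (-2)(-2) = 2
A²[1,3] = (2)(-2) + (-2)(-2) + (-2)(0) = 0
A²[2,1] = (0)(2) + (-1)(0) + (-2)(0) = 0
A²[2,2] = (0)(-2) + (-1)(-1) + (-2)(-2) = 5
A²[2,3] = (0)(-2) + (-1)(-2) + (-2)(0) = 2
A²[3,1] = (0)(2) + (-2)(0) + (0)(0) = 0
A²[3,2] = (0)(-2) + (-2)(-1) + (0)(-2) = 2
A²[3,3] = (0)(-2) + (-2)(-2) + (0)(0) = 4
A² = 
  [  4,   2,   0]
  [  0,   5,   2]
  [  0,   2,   4]

A^3 = A^2·A:
A^3[1,1] = (4)(2) + (2)(0) + (0)(0) = 8
A^3[1,2] = (4)(-2) + (2)(-1) + (0)(-2) = -10
A^3[1,3] = (4)(-2) + (2)(-2) + (0)(0) = -12
A^3[2,1] = (0)(2) + (5)(0) + (2)(0) = 0
A^3[2,2] = (0)(-2) + (5)(-1) + (2)(-2) = -9
A^3[2,3] = (0)(-2) + (5)(-2) + (2)(0) = -10
A^3[3,1] = (0)(2) + (2)(0) + (4)(0) = 0
A^3[3,2] = (0)(-2) + (2)(-1) + (4)(-2) = -10
A^3[3,3] = (0)(-2) + (2)(-2) + (4)(0) = -4
A^3 = 
  [  8, -10, -12]
  [  0,  -9, -10]
  [  0, -10,  -4]

A^4 = A^3·A:
A^4[1,1] = (8)(2) + (-10)(0) + (-12)(0) = 16
A^4[1,2] = (8)(-2) + (-10)(-1) + (-12)(-2) = 18
A^4[1,3] = (8)(-2) + (-10)(-2) + (-12)(0) = 4
A^4[2,1] = (0)(2) + (-9)(0) + (-10)(0) = 0
A^4[2,2] = (0)(-2) + (-9)(-1) + (-10)(-2) = 29
A^4[2,3] = (0)(-2) + (-9)(-2) + (-10)(0) = 18
A^4[3,1] = (0)(2) + (-10)(0) + (-4)(0) = 0
A^4[3,2] = (0)(-2) + (-10)(-1) + (-4)(-2) = 18
A^4[3,3] = (0)(-2) + (-10)(-2) + (-4)(0) = 20
A^4 = 
  [ 16,  18,   4]
  [  0,  29,  18]
  [  0,  18,  20]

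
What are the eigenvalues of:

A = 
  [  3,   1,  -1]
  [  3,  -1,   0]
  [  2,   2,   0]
λ = -2, 2, 2

Characteristic polynomial: det(λI - A) = λ³ - 2λ² - 4λ + 8
Testing integer divisors of the constant term: p(-2) = 0, so (λ + 2) is a factor:
p(λ) = (λ + 2)(λ² - 4λ + 4)
λ² - 4λ + 4 = (λ - 2)²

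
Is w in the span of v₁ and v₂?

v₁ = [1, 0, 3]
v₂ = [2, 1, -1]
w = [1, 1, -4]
Yes

Form the augmented matrix and row-reduce:
[v₁|v₂|w] = 
  [  1,   2,   1]
  [  0,   1,   1]
  [  3,  -1,  -4]
R3 → R3 - (3)·R1
R3 → R3 + (7)·R2
REF = 
  [  1,   2,   1]
  [  0,   1,   1]
  [  0,   0,   0]

No row of the form [0 0 | nonzero], so the system is consistent. Back-substitution gives c₁ = -1, c₂ = 1: w = (-1)·v₁ + (1)·v₂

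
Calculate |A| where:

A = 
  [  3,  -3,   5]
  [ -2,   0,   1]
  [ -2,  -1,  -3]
Cofactor expansion along row 1:
det(A) = (3)·((0)(-3) - (1)(-1)) - (-3)·((-2)(-3) - (1)(-2)) + (5)·((-2)(-1) - (0)(-2))
  = (3)(1) - (-3)(8) + (5)(2)
  = 37

det(A) = 37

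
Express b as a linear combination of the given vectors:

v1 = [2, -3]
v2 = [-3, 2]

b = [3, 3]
c1 = -3, c2 = -3

b = -3·v1 + -3·v2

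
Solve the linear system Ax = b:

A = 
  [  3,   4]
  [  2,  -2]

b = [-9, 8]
x = [1, -3]

Row reduce the augmented matrix [A|b]:
R2 → R2 - (2/3)·R1
REF = 
  [    3,     4,    -9]
  [    0, -14/3,    14]

Back-substitution:
x₂ = 14 / (-14/3) = -3
x₁ = (-9 - (4)(-3)) / 3 = 1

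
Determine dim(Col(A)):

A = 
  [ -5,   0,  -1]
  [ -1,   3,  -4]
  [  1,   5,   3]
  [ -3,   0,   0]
dim(Col(A)) = 3

Row reduce:
R2 → R2 - (1/5)·R1
R3 → R3 + (1/5)·R1
R4 → R4 - (3/5)·R1
R3 → R3 - (5/3)·R2
R4 → R4 - (9/137)·R3
REF = 
  [    -5,      0,     -1]
  [     0,      3,  -19/5]
  [     0,      0, 137/15]
  [     0,      0,      0]
Pivot columns: 1, 2, 3 → 3 pivots.
dim(Col(A)) = number of pivot columns = 3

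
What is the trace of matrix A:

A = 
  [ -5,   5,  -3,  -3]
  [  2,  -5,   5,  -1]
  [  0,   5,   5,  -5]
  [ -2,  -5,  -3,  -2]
-7

tr(A) = -5 + -5 + 5 + -2 = -7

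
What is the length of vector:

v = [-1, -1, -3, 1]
3.464

||v||₂ = √((-1)² + (-1)² + (-3)² + (1)²) = √12 = 3.464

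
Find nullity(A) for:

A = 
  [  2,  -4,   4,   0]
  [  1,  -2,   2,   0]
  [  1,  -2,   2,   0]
nullity(A) = 3

Row reduce:
R2 → R2 - (1/2)·R1
R3 → R3 - (1/2)·R1
REF = 
  [  2,  -4,   4,   0]
  [  0,   0,   0,   0]
  [  0,   0,   0,   0]
Pivot columns: 1 → 1 pivot.
rank(A) = 1, so nullity(A) = 4 - 1 = 3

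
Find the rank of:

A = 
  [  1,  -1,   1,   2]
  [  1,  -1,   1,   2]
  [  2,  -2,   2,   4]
rank(A) = 1

Row reduce:
R2 → R2 - (1)·R1
R3 → R3 - (2)·R1
REF = 
  [  1,  -1,   1,   2]
  [  0,   0,   0,   0]
  [  0,   0,   0,   0]
Pivot columns: 1 → 1 pivot.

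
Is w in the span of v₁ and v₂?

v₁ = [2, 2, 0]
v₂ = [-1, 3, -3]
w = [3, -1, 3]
Yes

Form the augmented matrix and row-reduce:
[v₁|v₂|w] = 
  [  2,  -1,   3]
  [  2,   3,  -1]
  [  0,  -3,   3]
R2 → R2 - (1)·R1
R3 → R3 + (3/4)·R2
REF = 
  [  2,  -1,   3]
  [  0,   4,  -4]
  [  0,   0,   0]

No row of the form [0 0 | nonzero], so the system is consistent. Back-substitution gives c₁ = 1, c₂ = -1: w = (1)·v₁ + (-1)·v₂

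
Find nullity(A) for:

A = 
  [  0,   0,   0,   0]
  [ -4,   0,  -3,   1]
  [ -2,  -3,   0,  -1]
nullity(A) = 2

Row reduce:
Swap R1 ↔ R2
R3 → R3 - (1/2)·R1
Swap R2 ↔ R3
REF = 
  [  -4,    0,   -3,    1]
  [   0,   -3,  3/2, -3/2]
  [   0,    0,    0,    0]
Pivot columns: 1, 2 → 2 pivots.
rank(A) = 2, so nullity(A) = 4 - 2 = 2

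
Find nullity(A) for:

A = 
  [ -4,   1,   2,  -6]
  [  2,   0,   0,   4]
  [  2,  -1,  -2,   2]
nullity(A) = 2

Row reduce:
R2 → R2 + (1/2)·R1
R3 → R3 + (1/2)·R1
R3 → R3 + (1)·R2
REF = 
  [ -4,   1,   2,  -6]
  [  0, 1/2,   1,   1]
  [  0,   0,   0,   0]
Pivot columns: 1, 2 → 2 pivots.
rank(A) = 2, so nullity(A) = 4 - 2 = 2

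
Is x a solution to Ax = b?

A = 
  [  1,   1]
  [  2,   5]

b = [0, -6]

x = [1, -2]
No

Ax = [-1, -8] ≠ b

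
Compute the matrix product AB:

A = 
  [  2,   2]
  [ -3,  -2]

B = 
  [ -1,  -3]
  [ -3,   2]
AB = 
  [ -8,  -2]
  [  9,   5]

A is 2×2 and B is 2×2, so AB is 2×2. Each entry is (row of A)·(column of B):
AB[1,1] = (2)(-1) + (2)(-3) = -8
AB[1,2] = (2)(-3) + (2)(2) = -2
AB[2,1] = (-3)(-1) + (-2)(-3) = 9
AB[2,2] = (-3)(-3) + (-2)(2) = 5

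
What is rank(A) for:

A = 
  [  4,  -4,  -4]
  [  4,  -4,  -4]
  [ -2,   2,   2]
rank(A) = 1

Row reduce:
R2 → R2 - (1)·R1
R3 → R3 + (1/2)·R1
REF = 
  [  4,  -4,  -4]
  [  0,   0,   0]
  [  0,   0,   0]
Pivot columns: 1 → 1 pivot.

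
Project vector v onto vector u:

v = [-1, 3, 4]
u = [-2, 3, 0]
v·u = (-1)(-2) + (3)(3) + (4)(0) = 11
u·u = (-2)² + (3)² + (0)² = 13
proj_u(v) = (v·u / u·u) × u = (11/13) × u

proj_u(v) = [-22/13, 33/13, 0]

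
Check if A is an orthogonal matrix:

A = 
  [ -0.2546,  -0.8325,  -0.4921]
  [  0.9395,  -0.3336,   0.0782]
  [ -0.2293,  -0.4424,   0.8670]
Yes

AᵀA = 
  [  1.0001,   0,   0]
  [  0,   1.0001,   0]
  [  0,   0,   1]
≈ I (equal to I up to the 4-dp rounding of the entries)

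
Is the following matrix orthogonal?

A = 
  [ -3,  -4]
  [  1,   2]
No

AᵀA = 
  [ 10,  14]
  [ 14,  20]
≠ I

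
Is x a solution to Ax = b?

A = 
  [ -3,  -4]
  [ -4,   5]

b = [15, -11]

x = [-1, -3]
Yes

Ax = [15, -11] = b ✓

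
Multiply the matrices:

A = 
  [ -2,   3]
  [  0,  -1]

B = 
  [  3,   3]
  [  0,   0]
AB = 
  [ -6,  -6]
  [  0,   0]

A is 2×2 and B is 2×2, so AB is 2×2. Each entry is (row of A)·(column of B):
AB[1,1] = (-2)(3) + (3)(0) = -6
AB[1,2] = (-2)(3) + (3)(0) = -6
AB[2,1] = (0)(3) + (-1)(0) = 0
AB[2,2] = (0)(3) + (-1)(0) = 0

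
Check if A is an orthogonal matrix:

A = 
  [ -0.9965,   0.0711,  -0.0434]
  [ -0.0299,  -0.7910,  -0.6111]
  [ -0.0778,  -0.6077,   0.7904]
Yes

AᵀA = 
  [  1,   0.0001,   0]
  [  0.0001,   1,   0]
  [  0,   0,   1.0001]
≈ I (equal to I up to the 4-dp rounding of the entries)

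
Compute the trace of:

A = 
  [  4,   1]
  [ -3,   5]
9

tr(A) = 4 + 5 = 9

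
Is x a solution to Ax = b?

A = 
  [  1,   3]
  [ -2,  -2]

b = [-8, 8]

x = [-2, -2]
Yes

Ax = [-8, 8] = b ✓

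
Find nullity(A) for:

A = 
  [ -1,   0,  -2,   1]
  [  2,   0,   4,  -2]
nullity(A) = 3

Row reduce:
R2 → R2 + (2)·R1
REF = 
  [ -1,   0,  -2,   1]
  [  0,   0,   0,   0]
Pivot columns: 1 → 1 pivot.
rank(A) = 1, so nullity(A) = 4 - 1 = 3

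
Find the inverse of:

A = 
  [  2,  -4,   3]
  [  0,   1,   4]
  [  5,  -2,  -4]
det(A) = (2)·((1)(-4) - (4)(-2)) - (-4)·((0)(-4) - (4)(5)) + (3)·((0)(-2) - (1)(5))
  = (2)(4) - (-4)(-20) + (3)(-5)
  = -87
det(A) = -87 ≠ 0, so A is invertible.

Cofactors Cᵢⱼ = (-1)ⁱ⁺ʲ·Mᵢⱼ:
C = 
  [  4,  20,  -5]
  [-22, -23, -16]
  [-19,  -8,   2]

adj(A) = Cᵀ:
adj(A) = 
  [  4, -22, -19]
  [ 20, -23,  -8]
  [ -5, -16,   2]

A⁻¹ = (-1/87) · adj(A):
A⁻¹ = 
  [ -4/87,  22/87,  19/87]
  [-20/87,  23/87,   8/87]
  [  5/87,  16/87,  -2/87]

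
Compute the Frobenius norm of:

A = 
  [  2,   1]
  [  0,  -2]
||A||_F = 3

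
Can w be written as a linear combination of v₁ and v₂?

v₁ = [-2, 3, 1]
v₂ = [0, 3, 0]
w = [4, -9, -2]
Yes

Form the augmented matrix and row-reduce:
[v₁|v₂|w] = 
  [ -2,   0,   4]
  [  3,   3,  -9]
  [  1,   0,  -2]
R2 → R2 + (3/2)·R1
R3 → R3 + (1/2)·R1
REF = 
  [ -2,   0,   4]
  [  0,   3,  -3]
  [  0,   0,   0]

No row of the form [0 0 | nonzero], so the system is consistent. Back-substitution gives c₁ = -2, c₂ = -1: w = (-2)·v₁ + (-1)·v₂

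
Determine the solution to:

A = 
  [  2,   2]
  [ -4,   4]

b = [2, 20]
x = [-2, 3]

Row reduce the augmented matrix [A|b]:
R2 → R2 + (2)·R1
REF = 
  [  2,   2,   2]
  [  0,   8,  24]

Back-substitution:
x₂ = 24 / 8 = 3
x₁ = (2 - (2)(3)) / 2 = -2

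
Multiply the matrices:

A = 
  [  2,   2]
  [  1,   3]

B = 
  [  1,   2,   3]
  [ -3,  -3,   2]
AB = 
  [ -4,  -2,  10]
  [ -8,  -7,   9]

A is 2×2 and B is 2×3, so AB is 2×3. Each entry is (row of A)·(column of B):
AB[1,1] = (2)(1) + (2)(-3) = -4
AB[1,2] = (2)(2) + (2)(-3) = -2
AB[1,3] = (2)(3) + (2)(2) = 10
AB[2,1] = (1)(1) + (3)(-3) = -8
AB[2,2] = (1)(2) + (3)(-3) = -7
AB[2,3] = (1)(3) + (3)(2) = 9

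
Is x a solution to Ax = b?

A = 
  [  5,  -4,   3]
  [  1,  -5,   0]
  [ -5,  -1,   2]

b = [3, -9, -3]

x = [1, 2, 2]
Yes

Ax = [3, -9, -3] = b ✓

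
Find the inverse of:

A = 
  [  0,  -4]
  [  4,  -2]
det(A) = (0)(-2) - (-4)(4) = 16
For a 2×2 matrix, A⁻¹ = (1/det(A)) · [[d, -b], [-c, a]]
    = (1/16) · [[-2, 4], [-4, 0]]

A⁻¹ = 
  [-1/8,  1/4]
  [-1/4,    0]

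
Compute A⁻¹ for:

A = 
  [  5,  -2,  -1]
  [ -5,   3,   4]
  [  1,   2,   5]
det(A) = (5)·((3)(5) - (4)(2)) - (-2)·((-5)(5) - (4)(1)) + (-1)·((-5)(2) - (3)(1))
  = (5)(7) - (-2)(-29) + (-1)(-13)
  = -10
det(A) = -10 ≠ 0, so A is invertible.

Cofactors Cᵢⱼ = (-1)ⁱ⁺ʲ·Mᵢⱼ:
C = 
  [  7,  29, -13]
  [  8,  26, -12]
  [ -5, -15,   5]

adj(A) = Cᵀ:
adj(A) = 
  [  7,   8,  -5]
  [ 29,  26, -15]
  [-13, -12,   5]

A⁻¹ = (-1/10) · adj(A):
A⁻¹ = 
  [ -7/10,   -4/5,    1/2]
  [-29/10,  -13/5,    3/2]
  [ 13/10,    6/5,   -1/2]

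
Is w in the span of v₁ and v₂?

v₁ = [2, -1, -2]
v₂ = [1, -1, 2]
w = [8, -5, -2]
Yes

Form the augmented matrix and row-reduce:
[v₁|v₂|w] = 
  [  2,   1,   8]
  [ -1,  -1,  -5]
  [ -2,   2,  -2]
R2 → R2 + (1/2)·R1
R3 → R3 + (1)·R1
R3 → R3 + (6)·R2
REF = 
  [   2,    1,    8]
  [   0, -1/2,   -1]
  [   0,    0,    0]

No row of the form [0 0 | nonzero], so the system is consistent. Back-substitution gives c₁ = 3, c₂ = 2: w = (3)·v₁ + (2)·v₂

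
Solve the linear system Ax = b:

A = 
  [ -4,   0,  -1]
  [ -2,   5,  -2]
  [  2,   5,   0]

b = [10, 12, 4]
x = [-3, 2, 2]

Row reduce the augmented matrix [A|b]:
R2 → R2 - (1/2)·R1
R3 → R3 + (1/2)·R1
R3 → R3 - (1)·R2
REF = 
  [  -4,    0,   -1,   10]
  [   0,    5, -3/2,    7]
  [   0,    0,    1,    2]

Back-substitution:
x₃ = 2 / 1 = 2
x₂ = (7 - (-3/2)(2)) / 5 = 2
x₁ = (10 - (0)(2) - (-1)(2)) / (-4) = -3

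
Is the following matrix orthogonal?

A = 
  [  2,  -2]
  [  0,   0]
No

AᵀA = 
  [  4,  -4]
  [ -4,   4]
≠ I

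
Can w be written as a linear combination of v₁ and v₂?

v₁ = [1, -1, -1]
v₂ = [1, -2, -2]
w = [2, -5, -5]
Yes

Form the augmented matrix and row-reduce:
[v₁|v₂|w] = 
  [  1,   1,   2]
  [ -1,  -2,  -5]
  [ -1,  -2,  -5]
R2 → R2 + (1)·R1
R3 → R3 + (1)·R1
R3 → R3 - (1)·R2
REF = 
  [  1,   1,   2]
  [  0,  -1,  -3]
  [  0,   0,   0]

No row of the form [0 0 | nonzero], so the system is consistent. Back-substitution gives c₁ = -1, c₂ = 3: w = (-1)·v₁ + (3)·v₂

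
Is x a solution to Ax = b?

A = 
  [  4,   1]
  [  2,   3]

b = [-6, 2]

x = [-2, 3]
No

Ax = [-5, 5] ≠ b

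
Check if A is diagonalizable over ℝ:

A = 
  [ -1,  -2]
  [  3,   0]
No

tr(A) = -1, det(A) = 6
Characteristic polynomial: λ² - tr(A)λ + det(A) = λ² + λ + 6
λ² + λ + 6 = 0  ⇒  λ = (-1 ± √((1)² - 4·(6)))/2 = (-1 ± √(-23))/2
  = (-1 + i√23)/2,  (-1 - i√23)/2
Eigenvalues: (-1 + i√23)/2, (-1 - i√23)/2  (≈ -0.5 + 2.398i, -0.5 - 2.398i)
Has complex eigenvalues (not diagonalizable over ℝ).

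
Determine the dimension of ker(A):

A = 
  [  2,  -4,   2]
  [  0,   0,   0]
nullity(A) = 2

Row reduce:
(no row operations needed)
REF = 
  [  2,  -4,   2]
  [  0,   0,   0]
Pivot columns: 1 → 1 pivot.
rank(A) = 1, so nullity(A) = 3 - 1 = 2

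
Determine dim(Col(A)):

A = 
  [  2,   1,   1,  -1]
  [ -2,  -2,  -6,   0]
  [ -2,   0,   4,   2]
Row reduce:
R2 → R2 + (1)·R1
R3 → R3 + (1)·R1
R3 → R3 + (1)·R2
REF = 
  [  2,   1,   1,  -1]
  [  0,  -1,  -5,  -1]
  [  0,   0,   0,   0]
Pivot columns: 1, 2 → 2 pivots.
dim(Col(A)) = number of pivot columns = 2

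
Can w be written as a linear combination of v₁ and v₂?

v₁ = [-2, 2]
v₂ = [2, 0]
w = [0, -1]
Yes

Form the augmented matrix and row-reduce:
[v₁|v₂|w] = 
  [ -2,   2,   0]
  [  2,   0,  -1]
R2 → R2 + (1)·R1
REF = 
  [ -2,   2,   0]
  [  0,   2,  -1]

No row of the form [0 0 | nonzero], so the system is consistent. Back-substitution gives c₁ = -1/2, c₂ = -1/2: w = (-1/2)·v₁ + (-1/2)·v₂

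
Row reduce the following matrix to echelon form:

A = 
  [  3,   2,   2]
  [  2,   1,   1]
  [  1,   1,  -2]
Row operations:
R2 → R2 - (2/3)·R1
R3 → R3 - (1/3)·R1
R3 → R3 + (1)·R2

Resulting echelon form:
REF = 
  [   3,    2,    2]
  [   0, -1/3, -1/3]
  [   0,    0,   -3]

Rank = 3 (number of non-zero pivot rows).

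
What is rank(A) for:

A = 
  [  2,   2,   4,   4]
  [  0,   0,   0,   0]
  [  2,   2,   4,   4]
Row reduce:
R3 → R3 - (1)·R1
REF = 
  [  2,   2,   4,   4]
  [  0,   0,   0,   0]
  [  0,   0,   0,   0]
Pivot columns: 1 → 1 pivot.

rank(A) = 1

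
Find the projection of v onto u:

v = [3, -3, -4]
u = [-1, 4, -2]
proj_u(v) = [1/3, -4/3, 2/3]

v·u = (3)(-1) + (-3)(4) + (-4)(-2) = -7
u·u = (-1)² + (4)² + (-2)² = 21
proj_u(v) = (v·u / u·u) × u = (-7/21) × u = (-1/3) × u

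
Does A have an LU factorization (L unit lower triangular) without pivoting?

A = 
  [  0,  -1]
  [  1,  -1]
No.
A[1,1] = 0 but A[2,1] = 1 ≠ 0. Any LU with L unit lower triangular has (LU)[1,1] = U[1,1] and (LU)[2,1] = L[2,1]·U[1,1]; matching A forces U[1,1] = 0, which then forces (LU)[2,1] = 0 ≠ 1. A row swap (pivoting) is required.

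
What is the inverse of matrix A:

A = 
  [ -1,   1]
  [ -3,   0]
det(A) = (-1)(0) - (1)(-3) = 3
For a 2×2 matrix, A⁻¹ = (1/det(A)) · [[d, -b], [-c, a]]
    = (1/3) · [[0, -1], [3, -1]]

A⁻¹ = 
  [   0, -1/3]
  [   1, -1/3]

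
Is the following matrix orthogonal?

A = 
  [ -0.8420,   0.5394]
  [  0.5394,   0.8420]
Yes

AᵀA = 
  [  0.9999,   0]
  [  0,   0.9999]
≈ I (equal to I up to the 4-dp rounding of the entries)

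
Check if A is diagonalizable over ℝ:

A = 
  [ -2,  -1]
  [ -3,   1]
Yes

tr(A) = -1, det(A) = -5
Characteristic polynomial: λ² - tr(A)λ + det(A) = λ² + λ - 5
λ² + λ - 5 = 0  ⇒  λ = (-1 ± √((1)² - 4·(-5)))/2 = (-1 ± √(21))/2
  = (-1 + √21)/2,  (-1 - √21)/2
Eigenvalues: (-1 + √21)/2, (-1 - √21)/2  (≈ 1.791, -2.791)
The two irrational eigenvalues are distinct (simple), so each has alg. mult. = geom. mult. = 1.
Sum of geometric multiplicities equals n, so A has n independent eigenvectors.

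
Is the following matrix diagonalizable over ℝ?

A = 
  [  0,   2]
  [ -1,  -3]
Yes

tr(A) = -3, det(A) = 2
Characteristic polynomial: λ² - tr(A)λ + det(A) = λ² + 3λ + 2
λ² + 3λ + 2 = (λ + 2)(λ + 1)
Eigenvalues: -1, -2
λ=-2: alg. mult. = 1, geom. mult. = 2 - rank(A - (-2)I) = 2 - 1 = 1
λ=-1: alg. mult. = 1, geom. mult. = 2 - rank(A - (-1)I) = 2 - 1 = 1
Sum of geometric multiplicities equals n, so A has n independent eigenvectors.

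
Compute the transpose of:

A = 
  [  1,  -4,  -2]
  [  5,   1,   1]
Aᵀ = 
  [  1,   5]
  [ -4,   1]
  [ -2,   1]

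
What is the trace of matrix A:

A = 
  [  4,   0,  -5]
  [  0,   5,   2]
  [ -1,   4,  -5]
4

tr(A) = 4 + 5 + -5 = 4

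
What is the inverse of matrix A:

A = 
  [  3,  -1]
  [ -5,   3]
det(A) = (3)(3) - (-1)(-5) = 4
For a 2×2 matrix, A⁻¹ = (1/det(A)) · [[d, -b], [-c, a]]
    = (1/4) · [[3, 1], [5, 3]]

A⁻¹ = 
  [3/4, 1/4]
  [5/4, 3/4]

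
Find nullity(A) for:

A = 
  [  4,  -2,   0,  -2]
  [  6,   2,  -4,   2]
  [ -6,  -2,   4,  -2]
nullity(A) = 2

Row reduce:
R2 → R2 - (3/2)·R1
R3 → R3 + (3/2)·R1
R3 → R3 + (1)·R2
REF = 
  [  4,  -2,   0,  -2]
  [  0,   5,  -4,   5]
  [  0,   0,   0,   0]
Pivot columns: 1, 2 → 2 pivots.
rank(A) = 2, so nullity(A) = 4 - 2 = 2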